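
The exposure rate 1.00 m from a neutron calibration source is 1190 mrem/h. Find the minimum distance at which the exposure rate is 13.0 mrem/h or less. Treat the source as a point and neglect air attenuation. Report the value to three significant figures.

Since intensity falls as 1/r², d₂ = d₁·√(I₁/I₂).
I₁/I₂ = 1190/13.0 = 91.54, so d₂ = 1.00 × √91.54 = 9.568 m.

9.57 m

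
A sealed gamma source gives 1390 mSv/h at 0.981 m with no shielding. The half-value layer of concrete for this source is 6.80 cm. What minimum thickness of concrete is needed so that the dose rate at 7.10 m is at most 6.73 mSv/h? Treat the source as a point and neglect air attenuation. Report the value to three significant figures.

13.5 cm

At 7.10 m, distance alone gives 1390 × (0.981/7.10)² = 1390 × 0.01909 = 26.54 mSv/h.
Further attenuation needed: 26.54/6.73 = 3.944.
n = log₂(3.944) = 1.980 half-value layers.
Thickness = 1.980 × 6.80 cm = 13.46 cm.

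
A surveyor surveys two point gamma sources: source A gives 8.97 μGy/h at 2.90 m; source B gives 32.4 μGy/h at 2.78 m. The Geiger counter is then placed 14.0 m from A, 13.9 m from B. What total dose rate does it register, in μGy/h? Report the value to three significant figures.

By superposition, sum each source's inverse-square contribution:
A: 8.97 × (2.90/14.0)² = 0.3849 μGy/h
B: 32.4 × (2.78/13.9)² = 1.296 μGy/h
Total = 0.3849 + 1.296 = 1.681 μGy/h.

1.68 μGy/h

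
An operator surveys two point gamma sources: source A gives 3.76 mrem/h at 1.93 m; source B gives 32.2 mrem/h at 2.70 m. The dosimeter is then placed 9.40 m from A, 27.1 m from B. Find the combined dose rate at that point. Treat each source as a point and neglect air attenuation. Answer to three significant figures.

0.478 mrem/h

By superposition, sum each source's inverse-square contribution:
A: 3.76 × (1.93/9.40)² = 0.1585 mrem/h
B: 32.2 × (2.70/27.1)² = 0.3196 mrem/h
Total = 0.1585 + 0.3196 = 0.4781 mrem/h.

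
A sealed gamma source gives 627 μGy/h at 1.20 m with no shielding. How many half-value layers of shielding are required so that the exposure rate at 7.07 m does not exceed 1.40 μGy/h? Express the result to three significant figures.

3.69 half-value layers

At 7.07 m, distance alone gives (1.20/7.07)² = 0.02881, so 627 × 0.02881 = 18.06 μGy/h.
Further attenuation needed: 18.06/1.40 = 12.90.
n = log₂(12.90) = 3.689 half-value layers.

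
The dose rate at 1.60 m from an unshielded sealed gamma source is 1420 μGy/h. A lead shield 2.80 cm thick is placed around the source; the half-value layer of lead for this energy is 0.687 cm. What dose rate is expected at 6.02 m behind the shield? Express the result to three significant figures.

5.95 μGy/h

Distance alone: (1.60/6.02)² = 0.07064, so 1420 × 0.07064 = 100.3 μGy/h.
Shield: 2.80/0.687 = 4.076 half-value layers → attenuation 2^(−4.076) = 0.05929.
Combined: 100.3 × 0.05929 = 5.947 μGy/h.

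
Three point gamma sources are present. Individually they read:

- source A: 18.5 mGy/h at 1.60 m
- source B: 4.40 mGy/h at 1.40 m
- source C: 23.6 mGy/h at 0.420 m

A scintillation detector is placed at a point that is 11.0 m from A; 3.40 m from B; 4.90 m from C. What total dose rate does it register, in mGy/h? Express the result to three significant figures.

Each source contributes Iᵢ·(dᵢ/rᵢ)²; contributions add.
A: 18.5 × (1.60/11.0)² = 0.3914 mGy/h
B: 4.40 × (1.40/3.40)² = 0.7460 mGy/h
C: 23.6 × (0.420/4.90)² = 0.1734 mGy/h
Total = 0.3914 + 0.7460 + 0.1734 = 1.311 mGy/h.

1.31 mGy/h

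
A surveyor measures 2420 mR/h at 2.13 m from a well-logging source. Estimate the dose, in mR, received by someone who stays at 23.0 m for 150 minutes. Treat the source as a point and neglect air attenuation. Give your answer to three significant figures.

51.9 mR

Using I₁d₁² = I₂d₂², rate at 23.0 m:
(2.13/23.0)² = 0.008576, so 2420 × 0.008576 = 20.75 mR/h.
Dose = rate × time = 20.75 mR/h × 2.500 h = 51.88 mR.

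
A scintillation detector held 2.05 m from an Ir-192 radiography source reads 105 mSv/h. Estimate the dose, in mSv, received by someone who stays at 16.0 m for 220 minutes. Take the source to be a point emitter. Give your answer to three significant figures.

By the inverse-square law, rate at 16.0 m:
(2.05/16.0)² = 0.01642, so 105 × 0.01642 = 1.724 mSv/h.
Dose = rate × time = 1.724 mSv/h × 3.667 h = 6.322 mSv.

6.32 mSv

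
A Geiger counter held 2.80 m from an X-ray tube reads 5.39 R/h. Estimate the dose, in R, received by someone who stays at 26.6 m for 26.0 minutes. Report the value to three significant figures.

0.0259 R

Applying the 1/r² law, rate at 26.6 m:
5.39 × (2.80/26.6)² = 5.39 × 0.01108 = 0.05972 R/h.
Dose = rate × time = 0.05972 R/h × 0.4333 h = 0.02588 R.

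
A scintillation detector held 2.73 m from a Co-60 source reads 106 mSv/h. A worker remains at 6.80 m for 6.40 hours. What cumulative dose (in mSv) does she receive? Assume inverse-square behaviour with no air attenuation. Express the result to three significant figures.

Since intensity falls as 1/r², rate at 6.80 m:
(2.73/6.80)² = 0.1612, so 106 × 0.1612 = 17.09 mSv/h.
Dose = rate × time = 17.09 mSv/h × 6.400 h = 109.4 mSv.

109 mSv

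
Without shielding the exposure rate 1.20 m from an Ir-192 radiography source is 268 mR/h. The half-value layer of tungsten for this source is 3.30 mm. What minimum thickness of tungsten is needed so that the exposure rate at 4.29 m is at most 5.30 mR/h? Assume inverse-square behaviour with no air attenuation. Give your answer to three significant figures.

6.55 mm

At 4.29 m, distance alone gives 268 × (1.20/4.29)² = 268 × 0.07824 = 20.97 mR/h.
Further attenuation needed: 20.97/5.30 = 3.957.
n = log₂(3.957) = 1.984 half-value layers.
Thickness = 1.984 × 3.30 mm = 6.547 mm.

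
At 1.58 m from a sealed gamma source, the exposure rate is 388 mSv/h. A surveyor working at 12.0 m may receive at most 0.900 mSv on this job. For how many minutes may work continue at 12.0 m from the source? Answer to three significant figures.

Intensity scales as (d₁/d₂)², so rate at 12.0 m:
388 × (1.58/12.0)² = 388 × 0.01734 = 6.728 mSv/h.
Stay time = 0.900 mSv ÷ 6.728 mSv/h = 0.1338 h = 8.028 min.

8.03 min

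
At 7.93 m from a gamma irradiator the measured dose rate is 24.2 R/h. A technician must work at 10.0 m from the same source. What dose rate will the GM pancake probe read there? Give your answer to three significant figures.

15.2 R/h

Intensity scales as (d₁/d₂)², so scaling from 7.93 m to 10.0 m:
(7.93/10.0)² = 0.6288, so 24.2 × 0.6288 = 15.22 R/h.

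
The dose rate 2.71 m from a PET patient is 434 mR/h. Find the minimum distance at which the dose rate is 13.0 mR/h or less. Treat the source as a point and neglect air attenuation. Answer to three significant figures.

15.7 m

Using I₁d₁² = I₂d₂², d₂ = d₁·√(I₁/I₂).
I₁/I₂ = 434/13.0 = 33.38, so d₂ = 2.71 × √33.38 = 15.66 m.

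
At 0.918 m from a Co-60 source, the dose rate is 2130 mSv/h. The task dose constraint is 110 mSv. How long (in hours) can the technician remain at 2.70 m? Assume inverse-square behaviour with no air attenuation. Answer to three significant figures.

0.447 h

Since intensity falls as 1/r², rate at 2.70 m:
2130 × (0.918/2.70)² = 2130 × 0.1156 = 246.2 mSv/h.
Stay time = 110 mSv ÷ 246.2 mSv/h = 0.4468 h.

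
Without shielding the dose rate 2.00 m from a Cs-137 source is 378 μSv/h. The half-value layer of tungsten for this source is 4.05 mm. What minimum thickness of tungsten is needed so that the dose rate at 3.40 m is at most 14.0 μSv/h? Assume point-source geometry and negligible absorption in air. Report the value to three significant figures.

13.1 mm

At 3.40 m, distance alone gives (2.00/3.40)² = 0.3460, so 378 × 0.3460 = 130.8 μSv/h.
Further attenuation needed: 130.8/14.0 = 9.343.
n = log₂(9.343) = 3.224 half-value layers.
Thickness = 3.224 × 4.05 mm = 13.06 mm.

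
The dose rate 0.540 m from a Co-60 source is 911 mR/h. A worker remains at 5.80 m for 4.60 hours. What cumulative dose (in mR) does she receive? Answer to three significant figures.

Intensity scales as (d₁/d₂)², so rate at 5.80 m:
(0.540/5.80)² = 0.008668, so 911 × 0.008668 = 7.897 mR/h.
Dose = rate × time = 7.897 mR/h × 4.600 h = 36.33 mR.

36.3 mR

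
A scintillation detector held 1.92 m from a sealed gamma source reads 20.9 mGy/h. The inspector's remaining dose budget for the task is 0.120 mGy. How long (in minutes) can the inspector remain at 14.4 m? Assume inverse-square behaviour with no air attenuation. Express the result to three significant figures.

Using I₁d₁² = I₂d₂², rate at 14.4 m:
20.9 × (1.92/14.4)² = 20.9 × 0.01778 = 0.3716 mGy/h.
Stay time = 0.120 mGy ÷ 0.3716 mGy/h = 0.3229 h = 19.37 min.

19.4 min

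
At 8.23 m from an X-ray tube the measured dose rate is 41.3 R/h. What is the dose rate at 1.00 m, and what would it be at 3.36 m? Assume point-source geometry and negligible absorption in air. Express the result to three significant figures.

2800 R/h; 248 R/h

Intensity scales as (d₁/d₂)², so
At 1.00 m: (8.23/1.00)² = 67.73, so 41.3 × 67.73 = 2797 R/h
At 3.36 m: 2797 × (1.00/3.36)² = 2797 × 0.08858 = 247.8 R/h.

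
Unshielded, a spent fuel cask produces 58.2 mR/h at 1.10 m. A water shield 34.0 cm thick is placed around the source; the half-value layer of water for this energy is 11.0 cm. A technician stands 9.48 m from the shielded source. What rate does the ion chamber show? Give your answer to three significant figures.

0.0920 mR/h

Distance alone: 58.2 × (1.10/9.48)² = 58.2 × 0.01346 = 0.7834 mR/h.
Shield: 34.0/11.0 = 3.091 half-value layers → attenuation 2^(−3.091) = 0.1174.
Combined: 0.7834 × 0.1174 = 0.09197 mR/h.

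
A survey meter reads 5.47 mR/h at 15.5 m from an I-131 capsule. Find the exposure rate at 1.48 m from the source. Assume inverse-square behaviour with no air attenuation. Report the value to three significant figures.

Applying the 1/r² law, the rate at 1.48 m is
(15.5/1.48)² = 109.7, so 5.47 × 109.7 = 600.1 mR/h.

600 mR/h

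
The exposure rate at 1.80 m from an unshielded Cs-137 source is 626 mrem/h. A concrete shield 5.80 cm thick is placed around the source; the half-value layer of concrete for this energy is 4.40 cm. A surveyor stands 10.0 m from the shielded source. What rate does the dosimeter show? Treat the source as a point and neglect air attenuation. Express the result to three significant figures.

8.13 mrem/h

Distance alone: (1.80/10.0)² = 0.03240, so 626 × 0.03240 = 20.28 mrem/h.
Shield: 5.80/4.40 = 1.318 half-value layers → attenuation 2^(−1.318) = 0.4011.
Combined: 20.28 × 0.4011 = 8.134 mrem/h.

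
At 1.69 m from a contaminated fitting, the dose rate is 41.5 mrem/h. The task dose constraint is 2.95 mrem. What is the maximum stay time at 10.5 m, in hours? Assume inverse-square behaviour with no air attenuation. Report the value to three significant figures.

2.74 h

Since intensity falls as 1/r², rate at 10.5 m:
41.5 × (1.69/10.5)² = 41.5 × 0.02591 = 1.075 mrem/h.
Stay time = 2.95 mrem ÷ 1.075 mrem/h = 2.744 h.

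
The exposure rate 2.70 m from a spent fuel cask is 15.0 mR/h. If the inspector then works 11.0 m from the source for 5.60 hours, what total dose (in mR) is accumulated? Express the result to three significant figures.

By the inverse-square law, rate at 11.0 m:
(2.70/11.0)² = 0.06025, so 15.0 × 0.06025 = 0.9037 mR/h.
Dose = rate × time = 0.9037 mR/h × 5.600 h = 5.061 mR.

5.06 mR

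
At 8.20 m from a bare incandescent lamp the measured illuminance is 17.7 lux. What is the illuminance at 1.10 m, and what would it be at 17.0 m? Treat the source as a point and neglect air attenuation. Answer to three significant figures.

984 lux; 4.12 lux

Using I₁d₁² = I₂d₂²,
At 1.10 m: 17.7 × (8.20/1.10)² = 17.7 × 55.57 = 983.6 lux
At 17.0 m: (1.10/17.0)² = 0.004187, so 983.6 × 0.004187 = 4.118 lux.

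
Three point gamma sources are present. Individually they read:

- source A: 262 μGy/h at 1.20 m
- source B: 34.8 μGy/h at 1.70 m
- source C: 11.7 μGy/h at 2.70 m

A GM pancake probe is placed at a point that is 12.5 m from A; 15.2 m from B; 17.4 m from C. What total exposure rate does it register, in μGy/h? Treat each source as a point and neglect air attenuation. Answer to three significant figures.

3.13 μGy/h

Each source contributes Iᵢ·(dᵢ/rᵢ)²; contributions add.
A: 262 × (1.20/12.5)² = 2.415 μGy/h
B: 34.8 × (1.70/15.2)² = 0.4353 μGy/h
C: 11.7 × (2.70/17.4)² = 0.2817 μGy/h
Total = 2.415 + 0.4353 + 0.2817 = 3.132 μGy/h.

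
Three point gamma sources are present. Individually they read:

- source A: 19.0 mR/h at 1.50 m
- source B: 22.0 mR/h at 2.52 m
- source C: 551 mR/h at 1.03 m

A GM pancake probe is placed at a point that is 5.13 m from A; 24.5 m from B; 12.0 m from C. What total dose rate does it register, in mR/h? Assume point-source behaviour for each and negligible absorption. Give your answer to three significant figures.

By superposition, sum each source's inverse-square contribution:
A: 19.0 × (1.50/5.13)² = 1.624 mR/h
B: 22.0 × (2.52/24.5)² = 0.2328 mR/h
C: 551 × (1.03/12.0)² = 4.059 mR/h
Total = 1.624 + 0.2328 + 4.059 = 5.916 mR/h.

5.92 mR/h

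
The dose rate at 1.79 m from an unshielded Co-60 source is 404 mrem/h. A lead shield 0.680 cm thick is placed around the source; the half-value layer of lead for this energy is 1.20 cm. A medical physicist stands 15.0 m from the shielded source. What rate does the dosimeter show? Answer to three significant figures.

Distance alone: (1.79/15.0)² = 0.01424, so 404 × 0.01424 = 5.753 mrem/h.
Shield: 0.680/1.20 = 0.5667 half-value layers → attenuation 2^(−0.5667) = 0.6752.
Combined: 5.753 × 0.6752 = 3.884 mrem/h.

3.88 mrem/h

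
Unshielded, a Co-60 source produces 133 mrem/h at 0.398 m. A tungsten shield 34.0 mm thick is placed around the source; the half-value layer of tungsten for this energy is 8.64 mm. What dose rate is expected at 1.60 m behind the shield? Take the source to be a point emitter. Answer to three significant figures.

Distance alone: (0.398/1.60)² = 0.06188, so 133 × 0.06188 = 8.230 mrem/h.
Shield: 34.0/8.64 = 3.935 half-value layers → attenuation 2^(−3.935) = 0.06538.
Combined: 8.230 × 0.06538 = 0.5381 mrem/h.

0.538 mrem/h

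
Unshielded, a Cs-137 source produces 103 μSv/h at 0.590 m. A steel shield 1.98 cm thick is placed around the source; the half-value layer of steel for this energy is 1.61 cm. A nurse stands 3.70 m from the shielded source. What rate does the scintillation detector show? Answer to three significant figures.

Distance alone: (0.590/3.70)² = 0.02543, so 103 × 0.02543 = 2.619 μSv/h.
Shield: 1.98/1.61 = 1.230 half-value layers → attenuation 2^(−1.230) = 0.4263.
Combined: 2.619 × 0.4263 = 1.116 μSv/h.

1.12 μSv/h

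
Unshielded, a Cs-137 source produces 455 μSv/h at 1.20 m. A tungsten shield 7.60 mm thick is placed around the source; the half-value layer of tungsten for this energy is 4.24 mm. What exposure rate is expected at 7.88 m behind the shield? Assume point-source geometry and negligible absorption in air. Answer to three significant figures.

Distance alone: 455 × (1.20/7.88)² = 455 × 0.02319 = 10.55 μSv/h.
Shield: 7.60/4.24 = 1.792 half-value layers → attenuation 2^(−1.792) = 0.2888.
Combined: 10.55 × 0.2888 = 3.047 μSv/h.

3.05 μSv/h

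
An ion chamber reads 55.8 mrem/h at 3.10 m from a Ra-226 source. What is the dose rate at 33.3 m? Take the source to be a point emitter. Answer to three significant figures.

By the inverse-square law, the rate at 33.3 m is
(3.10/33.3)² = 0.008666, so 55.8 × 0.008666 = 0.4836 mrem/h.

0.484 mrem/h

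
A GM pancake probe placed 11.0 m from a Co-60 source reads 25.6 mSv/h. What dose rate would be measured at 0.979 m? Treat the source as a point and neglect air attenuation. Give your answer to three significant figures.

Using I₁d₁² = I₂d₂², scaling from 11.0 m to 0.979 m:
(11.0/0.979)² = 126.2, so 25.6 × 126.2 = 3231 mSv/h.

3230 mSv/h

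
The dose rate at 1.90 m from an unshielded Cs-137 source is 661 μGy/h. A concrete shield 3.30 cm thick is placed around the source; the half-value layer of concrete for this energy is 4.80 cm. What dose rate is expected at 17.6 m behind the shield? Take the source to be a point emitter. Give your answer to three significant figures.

Distance alone: 661 × (1.90/17.6)² = 661 × 0.01165 = 7.701 μGy/h.
Shield: 3.30/4.80 = 0.6875 half-value layers → attenuation 2^(−0.6875) = 0.6209.
Combined: 7.701 × 0.6209 = 4.782 μGy/h.

4.78 μGy/h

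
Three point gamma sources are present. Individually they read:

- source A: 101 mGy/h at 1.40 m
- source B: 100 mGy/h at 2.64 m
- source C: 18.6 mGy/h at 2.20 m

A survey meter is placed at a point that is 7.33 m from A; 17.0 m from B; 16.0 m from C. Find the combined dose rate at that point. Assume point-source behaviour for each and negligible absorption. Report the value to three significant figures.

6.45 mGy/h

Each source contributes Iᵢ·(dᵢ/rᵢ)²; contributions add.
A: 101 × (1.40/7.33)² = 3.684 mGy/h
B: 100 × (2.64/17.0)² = 2.412 mGy/h
C: 18.6 × (2.20/16.0)² = 0.3517 mGy/h
Total = 3.684 + 2.412 + 0.3517 = 6.448 mGy/h.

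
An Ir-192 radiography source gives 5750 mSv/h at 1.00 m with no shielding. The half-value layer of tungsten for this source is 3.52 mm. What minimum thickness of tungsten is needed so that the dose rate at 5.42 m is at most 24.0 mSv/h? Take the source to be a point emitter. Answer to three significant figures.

At 5.42 m, distance alone gives 5750 × (1.00/5.42)² = 5750 × 0.03404 = 195.7 mSv/h.
Further attenuation needed: 195.7/24.0 = 8.154.
n = log₂(8.154) = 3.028 half-value layers.
Thickness = 3.028 × 3.52 mm = 10.66 mm.

10.7 mm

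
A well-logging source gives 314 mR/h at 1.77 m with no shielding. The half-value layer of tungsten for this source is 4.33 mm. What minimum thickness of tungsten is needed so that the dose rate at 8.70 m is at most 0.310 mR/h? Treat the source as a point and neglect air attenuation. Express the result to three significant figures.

At 8.70 m, distance alone gives 314 × (1.77/8.70)² = 314 × 0.04139 = 13.00 mR/h.
Further attenuation needed: 13.00/0.310 = 41.94.
n = log₂(41.94) = 5.390 half-value layers.
Thickness = 5.390 × 4.33 mm = 23.34 mm.

23.3 mm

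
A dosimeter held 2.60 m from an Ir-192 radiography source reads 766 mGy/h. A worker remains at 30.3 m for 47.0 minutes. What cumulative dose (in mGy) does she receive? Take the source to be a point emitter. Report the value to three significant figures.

Intensity scales as (d₁/d₂)², so rate at 30.3 m:
(2.60/30.3)² = 0.007363, so 766 × 0.007363 = 5.640 mGy/h.
Dose = rate × time = 5.640 mGy/h × 0.7833 h = 4.418 mGy.

4.42 mGy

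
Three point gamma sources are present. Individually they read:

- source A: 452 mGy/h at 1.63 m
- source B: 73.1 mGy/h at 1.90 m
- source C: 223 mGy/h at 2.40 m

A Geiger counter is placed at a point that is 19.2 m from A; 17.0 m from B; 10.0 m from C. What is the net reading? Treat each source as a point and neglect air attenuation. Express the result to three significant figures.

Each source contributes Iᵢ·(dᵢ/rᵢ)²; contributions add.
A: 452 × (1.63/19.2)² = 3.258 mGy/h
B: 73.1 × (1.90/17.0)² = 0.9131 mGy/h
C: 223 × (2.40/10.0)² = 12.84 mGy/h
Total = 3.258 + 0.9131 + 12.84 = 17.01 mGy/h.

17.0 mGy/h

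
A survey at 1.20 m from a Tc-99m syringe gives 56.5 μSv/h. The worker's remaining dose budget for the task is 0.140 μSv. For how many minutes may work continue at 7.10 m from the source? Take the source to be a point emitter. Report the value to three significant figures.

Intensity scales as (d₁/d₂)², so rate at 7.10 m:
(1.20/7.10)² = 0.02857, so 56.5 × 0.02857 = 1.614 μSv/h.
Stay time = 0.140 μSv ÷ 1.614 μSv/h = 0.08674 h = 5.204 min.

5.20 min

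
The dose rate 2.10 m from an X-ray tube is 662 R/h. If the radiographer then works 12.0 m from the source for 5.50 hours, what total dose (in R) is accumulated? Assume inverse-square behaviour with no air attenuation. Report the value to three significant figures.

Using I₁d₁² = I₂d₂², rate at 12.0 m:
(2.10/12.0)² = 0.03063, so 662 × 0.03063 = 20.28 R/h.
Dose = rate × time = 20.28 R/h × 5.500 h = 111.5 R.

112 R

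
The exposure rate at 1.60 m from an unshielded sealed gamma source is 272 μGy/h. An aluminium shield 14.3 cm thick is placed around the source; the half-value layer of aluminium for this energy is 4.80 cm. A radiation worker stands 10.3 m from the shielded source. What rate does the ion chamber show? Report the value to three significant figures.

0.832 μGy/h

Distance alone: 272 × (1.60/10.3)² = 272 × 0.02413 = 6.563 μGy/h.
Shield: 14.3/4.80 = 2.979 half-value layers → attenuation 2^(−2.979) = 0.1268.
Combined: 6.563 × 0.1268 = 0.8322 μGy/h.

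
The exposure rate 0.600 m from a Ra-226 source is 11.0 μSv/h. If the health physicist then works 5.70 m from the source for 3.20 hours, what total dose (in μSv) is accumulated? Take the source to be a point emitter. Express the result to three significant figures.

0.390 μSv

Since intensity falls as 1/r², rate at 5.70 m:
(0.600/5.70)² = 0.01108, so 11.0 × 0.01108 = 0.1219 μSv/h.
Dose = rate × time = 0.1219 μSv/h × 3.200 h = 0.3901 μSv.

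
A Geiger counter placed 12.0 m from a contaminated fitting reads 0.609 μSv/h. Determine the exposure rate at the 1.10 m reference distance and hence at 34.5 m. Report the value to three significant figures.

72.5 μSv/h; 0.0737 μSv/h

By the inverse-square law,
At 1.10 m: 0.609 × (12.0/1.10)² = 0.609 × 119.0 = 72.47 μSv/h
At 34.5 m: 72.47 × (1.10/34.5)² = 72.47 × 0.001017 = 0.07370 μSv/h.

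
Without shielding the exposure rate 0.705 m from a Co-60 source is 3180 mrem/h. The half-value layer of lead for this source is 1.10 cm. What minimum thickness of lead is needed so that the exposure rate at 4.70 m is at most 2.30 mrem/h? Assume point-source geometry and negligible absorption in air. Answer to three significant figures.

At 4.70 m, distance alone gives 3180 × (0.705/4.70)² = 3180 × 0.02250 = 71.55 mrem/h.
Further attenuation needed: 71.55/2.30 = 31.11.
n = log₂(31.11) = 4.959 half-value layers.
Thickness = 4.959 × 1.10 cm = 5.455 cm.

5.46 cm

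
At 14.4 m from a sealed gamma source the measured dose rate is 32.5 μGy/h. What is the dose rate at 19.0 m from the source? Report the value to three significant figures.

Intensity scales as (d₁/d₂)², so scaling from 14.4 m to 19.0 m:
(14.4/19.0)² = 0.5744, so 32.5 × 0.5744 = 18.67 μGy/h.

18.7 μGy/h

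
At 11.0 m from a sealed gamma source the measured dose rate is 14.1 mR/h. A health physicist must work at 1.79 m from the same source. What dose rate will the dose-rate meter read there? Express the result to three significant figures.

Since intensity falls as 1/r², scaling from 11.0 m to 1.79 m:
(11.0/1.79)² = 37.76, so 14.1 × 37.76 = 532.4 mR/h.

532 mR/h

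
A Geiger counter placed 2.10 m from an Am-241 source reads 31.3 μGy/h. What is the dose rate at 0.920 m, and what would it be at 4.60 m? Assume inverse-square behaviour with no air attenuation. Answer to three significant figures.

163 μGy/h; 6.52 μGy/h

By the inverse-square law,
At 0.920 m: 31.3 × (2.10/0.920)² = 31.3 × 5.210 = 163.1 μGy/h
At 4.60 m: 163.1 × (0.920/4.60)² = 163.1 × 0.04000 = 6.524 μGy/h.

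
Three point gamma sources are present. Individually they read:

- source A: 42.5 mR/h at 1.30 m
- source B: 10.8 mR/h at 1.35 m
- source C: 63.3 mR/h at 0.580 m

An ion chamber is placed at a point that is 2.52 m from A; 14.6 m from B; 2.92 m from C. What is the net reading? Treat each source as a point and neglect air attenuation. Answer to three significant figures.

13.9 mR/h

By superposition, sum each source's inverse-square contribution:
A: 42.5 × (1.30/2.52)² = 11.31 mR/h
B: 10.8 × (1.35/14.6)² = 0.09234 mR/h
C: 63.3 × (0.580/2.92)² = 2.497 mR/h
Total = 11.31 + 0.09234 + 2.497 = 13.90 mR/h.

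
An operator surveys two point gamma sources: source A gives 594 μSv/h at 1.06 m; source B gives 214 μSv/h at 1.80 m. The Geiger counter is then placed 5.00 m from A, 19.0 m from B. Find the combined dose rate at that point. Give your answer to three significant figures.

28.6 μSv/h

By superposition, sum each source's inverse-square contribution:
A: 594 × (1.06/5.00)² = 26.70 μSv/h
B: 214 × (1.80/19.0)² = 1.921 μSv/h
Total = 26.70 + 1.921 = 28.62 μSv/h.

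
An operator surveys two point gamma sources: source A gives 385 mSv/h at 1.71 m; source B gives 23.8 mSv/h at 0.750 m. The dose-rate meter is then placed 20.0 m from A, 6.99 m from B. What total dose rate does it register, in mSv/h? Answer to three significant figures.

3.09 mSv/h

By superposition, sum each source's inverse-square contribution:
A: 385 × (1.71/20.0)² = 2.814 mSv/h
B: 23.8 × (0.750/6.99)² = 0.2740 mSv/h
Total = 2.814 + 0.2740 = 3.088 mSv/h.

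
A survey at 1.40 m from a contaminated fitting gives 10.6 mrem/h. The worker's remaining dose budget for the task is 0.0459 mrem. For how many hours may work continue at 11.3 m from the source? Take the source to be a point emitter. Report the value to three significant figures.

0.282 h

Since intensity falls as 1/r², rate at 11.3 m:
(1.40/11.3)² = 0.01535, so 10.6 × 0.01535 = 0.1627 mrem/h.
Stay time = 0.0459 mrem ÷ 0.1627 mrem/h = 0.2821 h.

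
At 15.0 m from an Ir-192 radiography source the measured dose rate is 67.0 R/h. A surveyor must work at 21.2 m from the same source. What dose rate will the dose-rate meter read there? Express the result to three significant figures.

33.5 R/h

Using I₁d₁² = I₂d₂², scaling from 15.0 m to 21.2 m:
(15.0/21.2)² = 0.5006, so 67.0 × 0.5006 = 33.54 R/h.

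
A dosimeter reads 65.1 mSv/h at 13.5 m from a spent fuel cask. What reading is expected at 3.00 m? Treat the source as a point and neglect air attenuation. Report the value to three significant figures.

1320 mSv/h

Using I₁d₁² = I₂d₂², the rate at 3.00 m is
(13.5/3.00)² = 20.25, so 65.1 × 20.25 = 1318 mSv/h.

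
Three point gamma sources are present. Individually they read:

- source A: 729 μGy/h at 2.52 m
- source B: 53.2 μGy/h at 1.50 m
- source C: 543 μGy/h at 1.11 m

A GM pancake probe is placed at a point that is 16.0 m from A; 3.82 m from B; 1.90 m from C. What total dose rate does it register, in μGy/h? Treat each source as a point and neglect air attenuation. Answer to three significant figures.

Each source contributes Iᵢ·(dᵢ/rᵢ)²; contributions add.
A: 729 × (2.52/16.0)² = 18.08 μGy/h
B: 53.2 × (1.50/3.82)² = 8.203 μGy/h
C: 543 × (1.11/1.90)² = 185.3 μGy/h
Total = 18.08 + 8.203 + 185.3 = 211.6 μGy/h.

212 μGy/h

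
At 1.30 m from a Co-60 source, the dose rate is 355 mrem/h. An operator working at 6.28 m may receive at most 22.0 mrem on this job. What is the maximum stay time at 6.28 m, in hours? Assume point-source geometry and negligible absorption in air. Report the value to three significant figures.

1.45 h

Intensity scales as (d₁/d₂)², so rate at 6.28 m:
355 × (1.30/6.28)² = 355 × 0.04285 = 15.21 mrem/h.
Stay time = 22.0 mrem ÷ 15.21 mrem/h = 1.446 h.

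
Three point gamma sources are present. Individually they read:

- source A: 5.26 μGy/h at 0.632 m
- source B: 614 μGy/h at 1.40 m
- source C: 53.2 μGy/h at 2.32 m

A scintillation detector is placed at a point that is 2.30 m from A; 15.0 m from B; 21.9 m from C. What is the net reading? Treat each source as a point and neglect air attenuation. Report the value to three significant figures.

6.34 μGy/h

Each source contributes Iᵢ·(dᵢ/rᵢ)²; contributions add.
A: 5.26 × (0.632/2.30)² = 0.3972 μGy/h
B: 614 × (1.40/15.0)² = 5.349 μGy/h
C: 53.2 × (2.32/21.9)² = 0.5970 μGy/h
Total = 0.3972 + 5.349 + 0.5970 = 6.343 μGy/h.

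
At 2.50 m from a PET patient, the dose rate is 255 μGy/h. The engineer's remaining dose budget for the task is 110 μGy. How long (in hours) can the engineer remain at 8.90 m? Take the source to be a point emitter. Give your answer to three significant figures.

Intensity scales as (d₁/d₂)², so rate at 8.90 m:
255 × (2.50/8.90)² = 255 × 0.07890 = 20.12 μGy/h.
Stay time = 110 μGy ÷ 20.12 μGy/h = 5.467 h.

5.47 h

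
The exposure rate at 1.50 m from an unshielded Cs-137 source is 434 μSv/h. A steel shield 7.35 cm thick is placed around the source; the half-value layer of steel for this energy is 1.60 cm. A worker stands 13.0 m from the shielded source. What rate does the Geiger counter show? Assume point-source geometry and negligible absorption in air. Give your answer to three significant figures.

Distance alone: 434 × (1.50/13.0)² = 434 × 0.01331 = 5.777 μSv/h.
Shield: 7.35/1.60 = 4.594 half-value layers → attenuation 2^(−4.594) = 0.04141.
Combined: 5.777 × 0.04141 = 0.2392 μSv/h.

0.239 μSv/h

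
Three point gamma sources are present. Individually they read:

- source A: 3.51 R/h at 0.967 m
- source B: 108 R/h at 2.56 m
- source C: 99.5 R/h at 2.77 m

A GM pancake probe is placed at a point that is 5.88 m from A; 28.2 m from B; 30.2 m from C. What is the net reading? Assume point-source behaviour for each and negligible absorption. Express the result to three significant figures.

1.82 R/h

By superposition, sum each source's inverse-square contribution:
A: 3.51 × (0.967/5.88)² = 0.09493 R/h
B: 108 × (2.56/28.2)² = 0.8900 R/h
C: 99.5 × (2.77/30.2)² = 0.8371 R/h
Total = 0.09493 + 0.8900 + 0.8371 = 1.822 R/h.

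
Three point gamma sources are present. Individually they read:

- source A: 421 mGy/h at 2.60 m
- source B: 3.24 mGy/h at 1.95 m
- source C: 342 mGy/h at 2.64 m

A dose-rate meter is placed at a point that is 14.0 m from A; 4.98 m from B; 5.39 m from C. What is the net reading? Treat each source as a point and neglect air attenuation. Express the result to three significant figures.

Each source contributes Iᵢ·(dᵢ/rᵢ)²; contributions add.
A: 421 × (2.60/14.0)² = 14.52 mGy/h
B: 3.24 × (1.95/4.98)² = 0.4968 mGy/h
C: 342 × (2.64/5.39)² = 82.05 mGy/h
Total = 14.52 + 0.4968 + 82.05 = 97.07 mGy/h.

97.1 mGy/h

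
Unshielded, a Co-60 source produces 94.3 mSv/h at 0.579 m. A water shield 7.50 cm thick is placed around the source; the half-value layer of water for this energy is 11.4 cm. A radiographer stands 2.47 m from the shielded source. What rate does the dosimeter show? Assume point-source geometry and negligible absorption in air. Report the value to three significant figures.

Distance alone: (0.579/2.47)² = 0.05495, so 94.3 × 0.05495 = 5.182 mSv/h.
Shield: 7.50/11.4 = 0.6579 half-value layers → attenuation 2^(−0.6579) = 0.6338.
Combined: 5.182 × 0.6338 = 3.284 mSv/h.

3.28 mSv/h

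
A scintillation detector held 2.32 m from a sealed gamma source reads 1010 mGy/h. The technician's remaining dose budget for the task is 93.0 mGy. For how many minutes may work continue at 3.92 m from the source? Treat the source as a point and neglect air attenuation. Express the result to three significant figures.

Using I₁d₁² = I₂d₂², rate at 3.92 m:
1010 × (2.32/3.92)² = 1010 × 0.3503 = 353.8 mGy/h.
Stay time = 93.0 mGy ÷ 353.8 mGy/h = 0.2629 h = 15.77 min.

15.8 min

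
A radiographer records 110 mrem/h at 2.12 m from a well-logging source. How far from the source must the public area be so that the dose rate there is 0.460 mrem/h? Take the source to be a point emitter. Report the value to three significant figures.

32.8 m

Intensity scales as (d₁/d₂)², so d₂ = d₁·√(I₁/I₂).
I₁/I₂ = 110/0.460 = 239.1, so d₂ = 2.12 × √239.1 = 32.78 m.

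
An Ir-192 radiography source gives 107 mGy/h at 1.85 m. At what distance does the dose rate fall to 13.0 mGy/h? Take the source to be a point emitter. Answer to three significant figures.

5.31 m

Since intensity falls as 1/r², d₂ = d₁·√(I₁/I₂).
I₁/I₂ = 107/13.0 = 8.231, so d₂ = 1.85 × √8.231 = 5.308 m.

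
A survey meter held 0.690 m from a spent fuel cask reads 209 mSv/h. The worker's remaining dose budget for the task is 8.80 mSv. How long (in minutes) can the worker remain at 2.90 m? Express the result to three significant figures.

44.6 min

Applying the 1/r² law, rate at 2.90 m:
209 × (0.690/2.90)² = 209 × 0.05661 = 11.83 mSv/h.
Stay time = 8.80 mSv ÷ 11.83 mSv/h = 0.7439 h = 44.63 min.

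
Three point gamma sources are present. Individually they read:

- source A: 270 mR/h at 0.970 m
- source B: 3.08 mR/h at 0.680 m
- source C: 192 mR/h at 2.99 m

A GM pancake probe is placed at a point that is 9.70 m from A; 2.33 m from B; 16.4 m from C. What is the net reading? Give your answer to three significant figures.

9.34 mR/h

By superposition, sum each source's inverse-square contribution:
A: 270 × (0.970/9.70)² = 2.700 mR/h
B: 3.08 × (0.680/2.33)² = 0.2623 mR/h
C: 192 × (2.99/16.4)² = 6.382 mR/h
Total = 2.700 + 0.2623 + 6.382 = 9.344 mR/h.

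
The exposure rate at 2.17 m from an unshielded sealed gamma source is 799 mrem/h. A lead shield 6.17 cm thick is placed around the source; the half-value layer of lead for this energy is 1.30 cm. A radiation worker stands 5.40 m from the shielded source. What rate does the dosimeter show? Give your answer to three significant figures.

Distance alone: 799 × (2.17/5.40)² = 799 × 0.1615 = 129.0 mrem/h.
Shield: 6.17/1.30 = 4.746 half-value layers → attenuation 2^(−4.746) = 0.03727.
Combined: 129.0 × 0.03727 = 4.808 mrem/h.

4.81 mrem/h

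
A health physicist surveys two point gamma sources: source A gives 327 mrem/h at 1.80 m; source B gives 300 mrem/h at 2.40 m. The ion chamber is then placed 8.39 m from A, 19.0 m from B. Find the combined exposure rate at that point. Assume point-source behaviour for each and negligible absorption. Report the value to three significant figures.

By superposition, sum each source's inverse-square contribution:
A: 327 × (1.80/8.39)² = 15.05 mrem/h
B: 300 × (2.40/19.0)² = 4.787 mrem/h
Total = 15.05 + 4.787 = 19.84 mrem/h.

19.8 mrem/h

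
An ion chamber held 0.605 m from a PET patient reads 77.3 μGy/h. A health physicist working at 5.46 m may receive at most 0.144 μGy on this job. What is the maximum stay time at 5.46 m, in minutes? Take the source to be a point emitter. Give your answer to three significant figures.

Applying the 1/r² law, rate at 5.46 m:
(0.605/5.46)² = 0.01228, so 77.3 × 0.01228 = 0.9492 μGy/h.
Stay time = 0.144 μGy ÷ 0.9492 μGy/h = 0.1517 h = 9.102 min.

9.10 min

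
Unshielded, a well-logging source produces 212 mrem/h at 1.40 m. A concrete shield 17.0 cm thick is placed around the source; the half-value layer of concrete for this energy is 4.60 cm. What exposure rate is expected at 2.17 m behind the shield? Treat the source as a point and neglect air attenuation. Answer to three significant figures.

6.81 mrem/h

Distance alone: (1.40/2.17)² = 0.4162, so 212 × 0.4162 = 88.23 mrem/h.
Shield: 17.0/4.60 = 3.696 half-value layers → attenuation 2^(−3.696) = 0.07716.
Combined: 88.23 × 0.07716 = 6.808 mrem/h.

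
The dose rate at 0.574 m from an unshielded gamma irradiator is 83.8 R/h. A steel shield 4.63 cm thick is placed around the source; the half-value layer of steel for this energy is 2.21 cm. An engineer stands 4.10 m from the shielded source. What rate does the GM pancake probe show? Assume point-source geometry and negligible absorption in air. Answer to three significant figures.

Distance alone: 83.8 × (0.574/4.10)² = 83.8 × 0.01960 = 1.642 R/h.
Shield: 4.63/2.21 = 2.095 half-value layers → attenuation 2^(−2.095) = 0.2341.
Combined: 1.642 × 0.2341 = 0.3844 R/h.

0.384 R/h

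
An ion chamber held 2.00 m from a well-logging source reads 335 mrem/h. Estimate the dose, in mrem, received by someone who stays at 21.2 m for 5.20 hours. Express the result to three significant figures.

Intensity scales as (d₁/d₂)², so rate at 21.2 m:
335 × (2.00/21.2)² = 335 × 0.008900 = 2.982 mrem/h.
Dose = rate × time = 2.982 mrem/h × 5.200 h = 15.51 mrem.

15.5 mrem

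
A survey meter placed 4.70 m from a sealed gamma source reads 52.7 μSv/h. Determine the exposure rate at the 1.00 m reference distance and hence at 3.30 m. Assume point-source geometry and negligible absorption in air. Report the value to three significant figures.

1160 μSv/h; 107 μSv/h

Intensity scales as (d₁/d₂)², so
At 1.00 m: (4.70/1.00)² = 22.09, so 52.7 × 22.09 = 1164 μSv/h
At 3.30 m: (1.00/3.30)² = 0.09183, so 1164 × 0.09183 = 106.9 μSv/h.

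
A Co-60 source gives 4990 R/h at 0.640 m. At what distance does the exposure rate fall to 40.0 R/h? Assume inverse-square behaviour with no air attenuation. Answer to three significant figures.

7.15 m

Since intensity falls as 1/r², d₂ = d₁·√(I₁/I₂).
I₁/I₂ = 4990/40.0 = 124.8, so d₂ = 0.640 × √124.8 = 7.150 m.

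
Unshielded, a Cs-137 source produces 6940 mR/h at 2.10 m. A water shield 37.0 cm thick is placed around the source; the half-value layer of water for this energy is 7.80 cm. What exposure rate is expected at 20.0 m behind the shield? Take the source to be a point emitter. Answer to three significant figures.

2.86 mR/h

Distance alone: 6940 × (2.10/20.0)² = 6940 × 0.01103 = 76.55 mR/h.
Shield: 37.0/7.80 = 4.744 half-value layers → attenuation 2^(−4.744) = 0.03732.
Combined: 76.55 × 0.03732 = 2.857 mR/h.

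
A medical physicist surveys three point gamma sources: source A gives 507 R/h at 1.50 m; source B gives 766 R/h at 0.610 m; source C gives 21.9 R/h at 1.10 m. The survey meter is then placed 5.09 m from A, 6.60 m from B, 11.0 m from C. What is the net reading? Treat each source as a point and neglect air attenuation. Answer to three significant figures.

Each source contributes Iᵢ·(dᵢ/rᵢ)²; contributions add.
A: 507 × (1.50/5.09)² = 44.03 R/h
B: 766 × (0.610/6.60)² = 6.543 R/h
C: 21.9 × (1.10/11.0)² = 0.2190 R/h
Total = 44.03 + 6.543 + 0.2190 = 50.79 R/h.

50.8 R/h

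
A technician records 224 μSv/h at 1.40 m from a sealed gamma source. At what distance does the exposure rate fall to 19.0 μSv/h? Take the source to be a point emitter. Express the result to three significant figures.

Since intensity falls as 1/r², d₂ = d₁·√(I₁/I₂).
I₁/I₂ = 224/19.0 = 11.79, so d₂ = 1.40 × √11.79 = 4.807 m.

4.81 m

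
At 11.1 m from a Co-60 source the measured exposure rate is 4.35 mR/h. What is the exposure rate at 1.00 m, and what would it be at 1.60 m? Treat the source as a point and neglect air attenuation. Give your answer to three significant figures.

536 mR/h; 209 mR/h

Intensity scales as (d₁/d₂)², so
At 1.00 m: 4.35 × (11.1/1.00)² = 4.35 × 123.2 = 535.9 mR/h
At 1.60 m: (1.00/1.60)² = 0.3906, so 535.9 × 0.3906 = 209.3 mR/h.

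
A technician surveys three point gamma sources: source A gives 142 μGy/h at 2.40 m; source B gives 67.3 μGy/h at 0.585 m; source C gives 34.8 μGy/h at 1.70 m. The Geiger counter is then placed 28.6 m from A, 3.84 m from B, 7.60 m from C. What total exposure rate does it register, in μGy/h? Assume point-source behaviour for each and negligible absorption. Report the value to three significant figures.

4.30 μGy/h

By superposition, sum each source's inverse-square contribution:
A: 142 × (2.40/28.6)² = 1.000 μGy/h
B: 67.3 × (0.585/3.84)² = 1.562 μGy/h
C: 34.8 × (1.70/7.60)² = 1.741 μGy/h
Total = 1.000 + 1.562 + 1.741 = 4.303 μGy/h.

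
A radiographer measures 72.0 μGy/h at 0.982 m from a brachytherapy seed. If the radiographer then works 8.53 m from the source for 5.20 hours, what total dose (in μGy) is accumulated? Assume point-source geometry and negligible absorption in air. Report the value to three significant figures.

4.96 μGy

By the inverse-square law, rate at 8.53 m:
72.0 × (0.982/8.53)² = 72.0 × 0.01325 = 0.9540 μGy/h.
Dose = rate × time = 0.9540 μGy/h × 5.200 h = 4.961 μGy.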